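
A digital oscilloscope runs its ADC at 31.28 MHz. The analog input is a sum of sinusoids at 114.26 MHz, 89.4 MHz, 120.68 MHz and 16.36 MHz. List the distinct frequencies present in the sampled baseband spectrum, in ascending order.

fs/2 = 15.64 MHz.
114.26 MHz mod fs = 20.42 MHz.
20.42 MHz > fs/2 = 15.64 MHz, folds to fs − 20.42 MHz = 10.86 MHz.
89.4 MHz mod fs = 26.84 MHz.
26.84 MHz > fs/2 = 15.64 MHz, folds to fs − 26.84 MHz = 4.44 MHz.
120.68 MHz mod fs = 26.84 MHz.
26.84 MHz > fs/2 = 15.64 MHz, folds to fs − 26.84 MHz = 4.44 MHz.
16.36 MHz > fs/2 = 15.64 MHz, folds to fs − 16.36 MHz = 14.92 MHz.
Distinct values: {4.44 MHz, 10.86 MHz, 14.92 MHz}.

4.44 MHz, 10.86 MHz, 14.92 MHz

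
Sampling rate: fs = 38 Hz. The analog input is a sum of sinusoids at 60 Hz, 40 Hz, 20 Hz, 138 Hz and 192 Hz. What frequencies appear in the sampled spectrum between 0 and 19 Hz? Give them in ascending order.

2 Hz, 14 Hz, 16 Hz, 18 Hz

fs/2 = 19 Hz.
60 Hz mod fs = 22 Hz.
22 Hz > fs/2 = 19 Hz, folds to fs − 22 Hz = 16 Hz.
40 Hz mod fs = 2 Hz.
2 Hz ≤ fs/2 = 19 Hz, appears at 2 Hz.
20 Hz > fs/2 = 19 Hz, folds to fs − 20 Hz = 18 Hz.
138 Hz mod fs = 24 Hz.
24 Hz > fs/2 = 19 Hz, folds to fs − 24 Hz = 14 Hz.
192 Hz mod fs = 2 Hz.
2 Hz ≤ fs/2 = 19 Hz, appears at 2 Hz.
Distinct values: {2 Hz, 14 Hz, 16 Hz, 18 Hz}.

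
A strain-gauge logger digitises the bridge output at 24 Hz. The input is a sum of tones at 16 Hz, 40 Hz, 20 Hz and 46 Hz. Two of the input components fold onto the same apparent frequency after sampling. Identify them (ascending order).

16 Hz, 40 Hz

fs/2 = 12 Hz.
16 Hz > fs/2 = 12 Hz, folds to fs − 16 Hz = 8 Hz.
40 Hz mod fs = 16 Hz.
16 Hz > fs/2 = 12 Hz, folds to fs − 16 Hz = 8 Hz.
20 Hz > fs/2 = 12 Hz, folds to fs − 20 Hz = 4 Hz.
46 Hz mod fs = 22 Hz.
22 Hz > fs/2 = 12 Hz, folds to fs − 22 Hz = 2 Hz.
16 Hz and 40 Hz both map to 8 Hz.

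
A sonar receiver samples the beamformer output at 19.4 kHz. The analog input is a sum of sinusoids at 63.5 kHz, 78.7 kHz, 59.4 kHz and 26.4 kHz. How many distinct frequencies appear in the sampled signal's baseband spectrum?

fs/2 = 9.7 kHz.
63.5 kHz mod fs = 5.3 kHz.
5.3 kHz ≤ fs/2 = 9.7 kHz, appears at 5.3 kHz.
78.7 kHz mod fs = 1.1 kHz.
1.1 kHz ≤ fs/2 = 9.7 kHz, appears at 1.1 kHz.
59.4 kHz mod fs = 1.2 kHz.
1.2 kHz ≤ fs/2 = 9.7 kHz, appears at 1.2 kHz.
26.4 kHz mod fs = 7 kHz.
7 kHz ≤ fs/2 = 9.7 kHz, appears at 7 kHz.
Distinct values: {1.1 kHz, 1.2 kHz, 5.3 kHz, 7 kHz} → 4.

4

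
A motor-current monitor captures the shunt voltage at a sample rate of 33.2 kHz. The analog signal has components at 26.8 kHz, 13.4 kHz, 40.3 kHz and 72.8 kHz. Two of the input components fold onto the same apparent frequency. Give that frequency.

fs/2 = 16.6 kHz.
26.8 kHz > fs/2 = 16.6 kHz, folds to fs − 26.8 kHz = 6.4 kHz.
13.4 kHz ≤ fs/2 = 16.6 kHz, passes unchanged.
40.3 kHz mod fs = 7.1 kHz.
7.1 kHz ≤ fs/2 = 16.6 kHz, appears at 7.1 kHz.
72.8 kHz mod fs = 6.4 kHz.
6.4 kHz ≤ fs/2 = 16.6 kHz, appears at 6.4 kHz.
26.8 kHz and 72.8 kHz both map to 6.4 kHz.

6.4 kHz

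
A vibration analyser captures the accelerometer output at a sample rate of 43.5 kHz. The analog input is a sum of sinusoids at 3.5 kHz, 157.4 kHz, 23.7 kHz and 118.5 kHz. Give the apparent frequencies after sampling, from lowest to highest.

3.5 kHz, 12 kHz, 16.6 kHz, 19.8 kHz

fs/2 = 21.75 kHz.
3.5 kHz ≤ fs/2 = 21.75 kHz, passes unchanged.
157.4 kHz mod fs = 26.9 kHz.
26.9 kHz > fs/2 = 21.75 kHz, folds to fs − 26.9 kHz = 16.6 kHz.
23.7 kHz > fs/2 = 21.75 kHz, folds to fs − 23.7 kHz = 19.8 kHz.
118.5 kHz mod fs = 31.5 kHz.
31.5 kHz > fs/2 = 21.75 kHz, folds to fs − 31.5 kHz = 12 kHz.
Distinct values: {3.5 kHz, 12 kHz, 16.6 kHz, 19.8 kHz}.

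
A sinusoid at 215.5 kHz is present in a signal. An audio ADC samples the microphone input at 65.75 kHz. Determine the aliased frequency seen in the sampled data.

215.5 kHz mod fs = 18.25 kHz.
18.25 kHz ≤ fs/2 = 32.875 kHz, appears at 18.25 kHz.

18.25 kHz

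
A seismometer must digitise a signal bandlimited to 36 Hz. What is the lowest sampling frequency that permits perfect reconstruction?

Nyquist rate = 2 × 36 Hz = 72 Hz.

72 Hz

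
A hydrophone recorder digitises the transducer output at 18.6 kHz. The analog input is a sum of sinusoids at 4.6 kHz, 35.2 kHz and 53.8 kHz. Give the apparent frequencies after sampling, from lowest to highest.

2 kHz, 4.6 kHz

fs/2 = 9.3 kHz.
4.6 kHz ≤ fs/2 = 9.3 kHz, passes unchanged.
35.2 kHz mod fs = 16.6 kHz.
16.6 kHz > fs/2 = 9.3 kHz, folds to fs − 16.6 kHz = 2 kHz.
53.8 kHz mod fs = 16.6 kHz.
16.6 kHz > fs/2 = 9.3 kHz, folds to fs − 16.6 kHz = 2 kHz.
Distinct values: {2 kHz, 4.6 kHz}.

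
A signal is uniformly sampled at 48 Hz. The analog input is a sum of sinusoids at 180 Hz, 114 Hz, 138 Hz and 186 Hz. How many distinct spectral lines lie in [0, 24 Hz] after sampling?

fs/2 = 24 Hz.
180 Hz mod fs = 36 Hz.
36 Hz > fs/2 = 24 Hz, folds to fs − 36 Hz = 12 Hz.
114 Hz mod fs = 18 Hz.
18 Hz ≤ fs/2 = 24 Hz, appears at 18 Hz.
138 Hz mod fs = 42 Hz.
42 Hz > fs/2 = 24 Hz, folds to fs − 42 Hz = 6 Hz.
186 Hz mod fs = 42 Hz.
42 Hz > fs/2 = 24 Hz, folds to fs − 42 Hz = 6 Hz.
Distinct values: {6 Hz, 12 Hz, 18 Hz} → 3.

3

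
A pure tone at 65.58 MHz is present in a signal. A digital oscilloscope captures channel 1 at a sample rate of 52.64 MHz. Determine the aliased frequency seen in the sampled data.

12.94 MHz

65.58 MHz mod fs = 12.94 MHz.
12.94 MHz ≤ fs/2 = 26.32 MHz, appears at 12.94 MHz.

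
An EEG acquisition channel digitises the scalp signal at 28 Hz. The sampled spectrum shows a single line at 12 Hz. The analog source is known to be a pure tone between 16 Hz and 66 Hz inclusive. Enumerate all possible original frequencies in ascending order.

16 Hz, 40 Hz, 44 Hz

Frequencies that alias to 12 Hz are k·fs ± 12 Hz for integer k ≥ 0.
k=0: 12 Hz.
k=1: 16 Hz, 40 Hz.
k=2: 44 Hz, 68 Hz.
k=3: 72 Hz, 96 Hz.
Within [16 Hz, 66 Hz]: 16 Hz, 40 Hz, 44 Hz.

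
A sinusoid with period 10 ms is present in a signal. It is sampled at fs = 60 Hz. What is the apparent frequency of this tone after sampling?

T = 10 ms → f = 1/T = 100 Hz.
100 Hz mod fs = 40 Hz.
40 Hz > fs/2 = 30 Hz, folds to fs − 40 Hz = 20 Hz.

20 Hz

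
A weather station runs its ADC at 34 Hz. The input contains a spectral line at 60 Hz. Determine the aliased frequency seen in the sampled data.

60 Hz mod fs = 26 Hz.
26 Hz > fs/2 = 17 Hz, folds to fs − 26 Hz = 8 Hz.

8 Hz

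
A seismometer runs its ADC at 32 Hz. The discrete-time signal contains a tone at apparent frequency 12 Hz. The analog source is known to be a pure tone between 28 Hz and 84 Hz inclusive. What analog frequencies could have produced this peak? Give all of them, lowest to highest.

44 Hz, 52 Hz, 76 Hz, 84 Hz

Frequencies that alias to 12 Hz are k·fs ± 12 Hz for integer k ≥ 0.
k=0: 12 Hz.
k=1: 20 Hz, 44 Hz.
k=2: 52 Hz, 76 Hz.
k=3: 84 Hz, 108 Hz.
k=4: 116 Hz, 140 Hz.
Within [28 Hz, 84 Hz]: 44 Hz, 52 Hz, 76 Hz, 84 Hz.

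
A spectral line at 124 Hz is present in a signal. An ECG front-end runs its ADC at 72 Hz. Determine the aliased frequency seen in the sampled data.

20 Hz

124 Hz mod fs = 52 Hz.
52 Hz > fs/2 = 36 Hz, folds to fs − 52 Hz = 20 Hz.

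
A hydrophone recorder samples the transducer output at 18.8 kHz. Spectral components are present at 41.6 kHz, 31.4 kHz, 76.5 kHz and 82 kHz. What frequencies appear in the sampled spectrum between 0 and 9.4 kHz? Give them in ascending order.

fs/2 = 9.4 kHz.
41.6 kHz mod fs = 4 kHz.
4 kHz ≤ fs/2 = 9.4 kHz, appears at 4 kHz.
31.4 kHz mod fs = 12.6 kHz.
12.6 kHz > fs/2 = 9.4 kHz, folds to fs − 12.6 kHz = 6.2 kHz.
76.5 kHz mod fs = 1.3 kHz.
1.3 kHz ≤ fs/2 = 9.4 kHz, appears at 1.3 kHz.
82 kHz mod fs = 6.8 kHz.
6.8 kHz ≤ fs/2 = 9.4 kHz, appears at 6.8 kHz.
Distinct values: {1.3 kHz, 4 kHz, 6.2 kHz, 6.8 kHz}.

1.3 kHz, 4 kHz, 6.2 kHz, 6.8 kHz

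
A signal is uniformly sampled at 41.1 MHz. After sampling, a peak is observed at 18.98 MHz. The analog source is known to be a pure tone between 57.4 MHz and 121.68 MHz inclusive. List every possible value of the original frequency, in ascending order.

60.08 MHz, 63.22 MHz, 101.18 MHz, 104.32 MHz

Frequencies that alias to 18.98 MHz are k·fs ± 18.98 MHz for integer k ≥ 0.
k=0: 18.98 MHz.
k=1: 22.12 MHz, 60.08 MHz.
k=2: 63.22 MHz, 101.18 MHz.
k=3: 104.32 MHz, 142.28 MHz.
k=4: 145.42 MHz, 183.38 MHz.
Within [57.4 MHz, 121.68 MHz]: 60.08 MHz, 63.22 MHz, 101.18 MHz, 104.32 MHz.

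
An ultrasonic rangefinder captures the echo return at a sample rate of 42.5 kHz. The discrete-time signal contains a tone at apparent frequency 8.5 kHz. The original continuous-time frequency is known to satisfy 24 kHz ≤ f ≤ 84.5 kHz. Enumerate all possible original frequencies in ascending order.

34 kHz, 51 kHz, 76.5 kHz

Frequencies that alias to 8.5 kHz are k·fs ± 8.5 kHz for integer k ≥ 0.
k=0: 8.5 kHz.
k=1: 34 kHz, 51 kHz.
k=2: 76.5 kHz, 93.5 kHz.
k=3: 119 kHz, 136 kHz.
Within [24 kHz, 84.5 kHz]: 34 kHz, 51 kHz, 76.5 kHz.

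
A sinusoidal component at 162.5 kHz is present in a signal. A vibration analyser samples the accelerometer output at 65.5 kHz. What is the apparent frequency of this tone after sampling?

31.5 kHz

162.5 kHz mod fs = 31.5 kHz.
31.5 kHz ≤ fs/2 = 32.75 kHz, appears at 31.5 kHz.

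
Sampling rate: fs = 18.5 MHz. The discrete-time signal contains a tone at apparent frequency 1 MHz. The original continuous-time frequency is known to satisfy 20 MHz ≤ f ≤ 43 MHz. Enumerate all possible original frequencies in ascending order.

36 MHz, 38 MHz

Frequencies that alias to 1 MHz are k·fs ± 1 MHz for integer k ≥ 0.
k=0: 1 MHz.
k=1: 17.5 MHz, 19.5 MHz.
k=2: 36 MHz, 38 MHz.
k=3: 54.5 MHz, 56.5 MHz.
Within [20 MHz, 43 MHz]: 36 MHz, 38 MHz.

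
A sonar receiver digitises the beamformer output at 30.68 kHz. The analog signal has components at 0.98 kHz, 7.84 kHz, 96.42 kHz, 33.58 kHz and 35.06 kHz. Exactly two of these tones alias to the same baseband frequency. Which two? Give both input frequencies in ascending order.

fs/2 = 15.34 kHz.
0.98 kHz ≤ fs/2 = 15.34 kHz, passes unchanged.
7.84 kHz ≤ fs/2 = 15.34 kHz, passes unchanged.
96.42 kHz mod fs = 4.38 kHz.
4.38 kHz ≤ fs/2 = 15.34 kHz, appears at 4.38 kHz.
33.58 kHz mod fs = 2.9 kHz.
2.9 kHz ≤ fs/2 = 15.34 kHz, appears at 2.9 kHz.
35.06 kHz mod fs = 4.38 kHz.
4.38 kHz ≤ fs/2 = 15.34 kHz, appears at 4.38 kHz.
35.06 kHz and 96.42 kHz both map to 4.38 kHz.

35.06 kHz, 96.42 kHz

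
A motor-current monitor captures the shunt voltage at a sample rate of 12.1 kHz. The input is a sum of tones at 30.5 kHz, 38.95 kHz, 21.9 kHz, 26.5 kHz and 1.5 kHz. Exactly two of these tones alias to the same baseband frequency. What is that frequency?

fs/2 = 6.05 kHz.
30.5 kHz mod fs = 6.3 kHz.
6.3 kHz > fs/2 = 6.05 kHz, folds to fs − 6.3 kHz = 5.8 kHz.
38.95 kHz mod fs = 2.65 kHz.
2.65 kHz ≤ fs/2 = 6.05 kHz, appears at 2.65 kHz.
21.9 kHz mod fs = 9.8 kHz.
9.8 kHz > fs/2 = 6.05 kHz, folds to fs − 9.8 kHz = 2.3 kHz.
26.5 kHz mod fs = 2.3 kHz.
2.3 kHz ≤ fs/2 = 6.05 kHz, appears at 2.3 kHz.
1.5 kHz ≤ fs/2 = 6.05 kHz, passes unchanged.
21.9 kHz and 26.5 kHz both map to 2.3 kHz.

2.3 kHz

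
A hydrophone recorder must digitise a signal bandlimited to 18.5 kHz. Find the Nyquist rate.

Nyquist rate = 2 × 18.5 kHz = 37 kHz.

37 kHz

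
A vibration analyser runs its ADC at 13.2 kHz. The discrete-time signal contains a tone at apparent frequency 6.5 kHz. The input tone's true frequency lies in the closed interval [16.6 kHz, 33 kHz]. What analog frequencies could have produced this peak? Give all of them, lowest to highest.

19.7 kHz, 19.9 kHz, 32.9 kHz

Frequencies that alias to 6.5 kHz are k·fs ± 6.5 kHz for integer k ≥ 0.
k=0: 6.5 kHz.
k=1: 6.7 kHz, 19.7 kHz.
k=2: 19.9 kHz, 32.9 kHz.
k=3: 33.1 kHz, 46.1 kHz.
Within [16.6 kHz, 33 kHz]: 19.7 kHz, 19.9 kHz, 32.9 kHz.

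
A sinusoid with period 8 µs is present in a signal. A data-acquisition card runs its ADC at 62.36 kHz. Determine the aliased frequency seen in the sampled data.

T = 8 µs → f = 1/T = 125 kHz.
125 kHz mod fs = 0.28 kHz.
0.28 kHz ≤ fs/2 = 31.18 kHz, appears at 0.28 kHz.

0.28 kHz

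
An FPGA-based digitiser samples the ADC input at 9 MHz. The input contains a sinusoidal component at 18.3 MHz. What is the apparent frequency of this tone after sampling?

18.3 MHz mod fs = 0.3 MHz.
0.3 MHz ≤ fs/2 = 4.5 MHz, appears at 0.3 MHz.

0.3 MHz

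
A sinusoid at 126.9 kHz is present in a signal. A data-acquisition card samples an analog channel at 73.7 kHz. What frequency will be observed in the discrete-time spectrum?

126.9 kHz mod fs = 53.2 kHz.
53.2 kHz > fs/2 = 36.85 kHz, folds to fs − 53.2 kHz = 20.5 kHz.

20.5 kHz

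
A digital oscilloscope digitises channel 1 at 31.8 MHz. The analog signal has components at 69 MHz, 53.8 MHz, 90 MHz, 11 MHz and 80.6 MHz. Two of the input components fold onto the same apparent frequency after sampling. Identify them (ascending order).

69 MHz, 90 MHz

fs/2 = 15.9 MHz.
69 MHz mod fs = 5.4 MHz.
5.4 MHz ≤ fs/2 = 15.9 MHz, appears at 5.4 MHz.
53.8 MHz mod fs = 22 MHz.
22 MHz > fs/2 = 15.9 MHz, folds to fs − 22 MHz = 9.8 MHz.
90 MHz mod fs = 26.4 MHz.
26.4 MHz > fs/2 = 15.9 MHz, folds to fs − 26.4 MHz = 5.4 MHz.
11 MHz ≤ fs/2 = 15.9 MHz, passes unchanged.
80.6 MHz mod fs = 17 MHz.
17 MHz > fs/2 = 15.9 MHz, folds to fs − 17 MHz = 14.8 MHz.
69 MHz and 90 MHz both map to 5.4 MHz.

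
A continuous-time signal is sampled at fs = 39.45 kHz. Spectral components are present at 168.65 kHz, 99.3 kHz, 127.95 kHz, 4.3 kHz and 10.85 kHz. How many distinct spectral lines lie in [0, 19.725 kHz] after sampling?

fs/2 = 19.725 kHz.
168.65 kHz mod fs = 10.85 kHz.
10.85 kHz ≤ fs/2 = 19.725 kHz, appears at 10.85 kHz.
99.3 kHz mod fs = 20.4 kHz.
20.4 kHz > fs/2 = 19.725 kHz, folds to fs − 20.4 kHz = 19.05 kHz.
127.95 kHz mod fs = 9.6 kHz.
9.6 kHz ≤ fs/2 = 19.725 kHz, appears at 9.6 kHz.
4.3 kHz ≤ fs/2 = 19.725 kHz, passes unchanged.
10.85 kHz ≤ fs/2 = 19.725 kHz, passes unchanged.
Distinct values: {4.3 kHz, 9.6 kHz, 10.85 kHz, 19.05 kHz} → 4.

4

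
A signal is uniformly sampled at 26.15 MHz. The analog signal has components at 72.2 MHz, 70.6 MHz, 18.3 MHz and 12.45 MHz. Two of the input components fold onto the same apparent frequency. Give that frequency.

7.85 MHz

fs/2 = 13.075 MHz.
72.2 MHz mod fs = 19.9 MHz.
19.9 MHz > fs/2 = 13.075 MHz, folds to fs − 19.9 MHz = 6.25 MHz.
70.6 MHz mod fs = 18.3 MHz.
18.3 MHz > fs/2 = 13.075 MHz, folds to fs − 18.3 MHz = 7.85 MHz.
18.3 MHz > fs/2 = 13.075 MHz, folds to fs − 18.3 MHz = 7.85 MHz.
12.45 MHz ≤ fs/2 = 13.075 MHz, passes unchanged.
18.3 MHz and 70.6 MHz both map to 7.85 MHz.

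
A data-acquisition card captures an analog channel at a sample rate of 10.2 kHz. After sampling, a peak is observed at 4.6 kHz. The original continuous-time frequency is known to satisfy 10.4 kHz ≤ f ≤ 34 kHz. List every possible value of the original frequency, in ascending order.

14.8 kHz, 15.8 kHz, 25 kHz, 26 kHz

Frequencies that alias to 4.6 kHz are k·fs ± 4.6 kHz for integer k ≥ 0.
k=0: 4.6 kHz.
k=1: 5.6 kHz, 14.8 kHz.
k=2: 15.8 kHz, 25 kHz.
k=3: 26 kHz, 35.2 kHz.
k=4: 36.2 kHz, 45.4 kHz.
Within [10.4 kHz, 34 kHz]: 14.8 kHz, 15.8 kHz, 25 kHz, 26 kHz.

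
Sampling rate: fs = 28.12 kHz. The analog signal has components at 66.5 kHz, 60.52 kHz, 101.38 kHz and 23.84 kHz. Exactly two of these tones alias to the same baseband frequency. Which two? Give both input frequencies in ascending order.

23.84 kHz, 60.52 kHz

fs/2 = 14.06 kHz.
66.5 kHz mod fs = 10.26 kHz.
10.26 kHz ≤ fs/2 = 14.06 kHz, appears at 10.26 kHz.
60.52 kHz mod fs = 4.28 kHz.
4.28 kHz ≤ fs/2 = 14.06 kHz, appears at 4.28 kHz.
101.38 kHz mod fs = 17.02 kHz.
17.02 kHz > fs/2 = 14.06 kHz, folds to fs − 17.02 kHz = 11.1 kHz.
23.84 kHz > fs/2 = 14.06 kHz, folds to fs − 23.84 kHz = 4.28 kHz.
23.84 kHz and 60.52 kHz both map to 4.28 kHz.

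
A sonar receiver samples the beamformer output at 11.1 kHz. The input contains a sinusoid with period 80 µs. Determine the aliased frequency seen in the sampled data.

T = 80 µs → f = 1/T = 12.5 kHz.
12.5 kHz mod fs = 1.4 kHz.
1.4 kHz ≤ fs/2 = 5.55 kHz, appears at 1.4 kHz.

1.4 kHz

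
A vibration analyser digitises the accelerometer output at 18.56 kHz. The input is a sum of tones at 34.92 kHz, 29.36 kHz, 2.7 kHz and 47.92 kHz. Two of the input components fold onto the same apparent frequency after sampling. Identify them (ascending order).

29.36 kHz, 47.92 kHz

fs/2 = 9.28 kHz.
34.92 kHz mod fs = 16.36 kHz.
16.36 kHz > fs/2 = 9.28 kHz, folds to fs − 16.36 kHz = 2.2 kHz.
29.36 kHz mod fs = 10.8 kHz.
10.8 kHz > fs/2 = 9.28 kHz, folds to fs − 10.8 kHz = 7.76 kHz.
2.7 kHz ≤ fs/2 = 9.28 kHz, passes unchanged.
47.92 kHz mod fs = 10.8 kHz.
10.8 kHz > fs/2 = 9.28 kHz, folds to fs − 10.8 kHz = 7.76 kHz.
29.36 kHz and 47.92 kHz both map to 7.76 kHz.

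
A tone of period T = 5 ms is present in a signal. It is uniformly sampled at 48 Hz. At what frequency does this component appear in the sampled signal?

8 Hz

T = 5 ms → f = 1/T = 200 Hz.
200 Hz mod fs = 8 Hz.
8 Hz ≤ fs/2 = 24 Hz, appears at 8 Hz.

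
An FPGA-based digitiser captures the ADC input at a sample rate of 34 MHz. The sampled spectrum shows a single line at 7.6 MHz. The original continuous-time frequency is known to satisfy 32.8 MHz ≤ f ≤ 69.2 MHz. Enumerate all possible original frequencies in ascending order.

Frequencies that alias to 7.6 MHz are k·fs ± 7.6 MHz for integer k ≥ 0.
k=0: 7.6 MHz.
k=1: 26.4 MHz, 41.6 MHz.
k=2: 60.4 MHz, 75.6 MHz.
k=3: 94.4 MHz, 109.6 MHz.
Within [32.8 MHz, 69.2 MHz]: 41.6 MHz, 60.4 MHz.

41.6 MHz, 60.4 MHz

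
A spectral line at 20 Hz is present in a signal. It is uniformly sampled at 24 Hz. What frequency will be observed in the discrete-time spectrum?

4 Hz

20 Hz > fs/2 = 12 Hz, folds to fs − 20 Hz = 4 Hz.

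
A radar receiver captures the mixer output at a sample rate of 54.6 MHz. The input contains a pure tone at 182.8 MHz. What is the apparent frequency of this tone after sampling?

19 MHz

182.8 MHz mod fs = 19 MHz.
19 MHz ≤ fs/2 = 27.3 MHz, appears at 19 MHz.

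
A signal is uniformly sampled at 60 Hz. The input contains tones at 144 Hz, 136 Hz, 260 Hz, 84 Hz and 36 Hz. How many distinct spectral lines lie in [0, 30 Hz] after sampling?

3

fs/2 = 30 Hz.
144 Hz mod fs = 24 Hz.
24 Hz ≤ fs/2 = 30 Hz, appears at 24 Hz.
136 Hz mod fs = 16 Hz.
16 Hz ≤ fs/2 = 30 Hz, appears at 16 Hz.
260 Hz mod fs = 20 Hz.
20 Hz ≤ fs/2 = 30 Hz, appears at 20 Hz.
84 Hz mod fs = 24 Hz.
24 Hz ≤ fs/2 = 30 Hz, appears at 24 Hz.
36 Hz > fs/2 = 30 Hz, folds to fs − 36 Hz = 24 Hz.
Distinct values: {16 Hz, 20 Hz, 24 Hz} → 3.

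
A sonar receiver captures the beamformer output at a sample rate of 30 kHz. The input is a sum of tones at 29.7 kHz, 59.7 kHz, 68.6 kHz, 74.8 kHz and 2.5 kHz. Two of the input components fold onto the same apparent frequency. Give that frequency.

0.3 kHz

fs/2 = 15 kHz.
29.7 kHz > fs/2 = 15 kHz, folds to fs − 29.7 kHz = 0.3 kHz.
59.7 kHz mod fs = 29.7 kHz.
29.7 kHz > fs/2 = 15 kHz, folds to fs − 29.7 kHz = 0.3 kHz.
68.6 kHz mod fs = 8.6 kHz.
8.6 kHz ≤ fs/2 = 15 kHz, appears at 8.6 kHz.
74.8 kHz mod fs = 14.8 kHz.
14.8 kHz ≤ fs/2 = 15 kHz, appears at 14.8 kHz.
2.5 kHz ≤ fs/2 = 15 kHz, passes unchanged.
29.7 kHz and 59.7 kHz both map to 0.3 kHz.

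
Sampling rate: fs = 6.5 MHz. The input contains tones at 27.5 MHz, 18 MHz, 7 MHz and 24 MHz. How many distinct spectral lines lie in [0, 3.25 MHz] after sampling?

3

fs/2 = 3.25 MHz.
27.5 MHz mod fs = 1.5 MHz.
1.5 MHz ≤ fs/2 = 3.25 MHz, appears at 1.5 MHz.
18 MHz mod fs = 5 MHz.
5 MHz > fs/2 = 3.25 MHz, folds to fs − 5 MHz = 1.5 MHz.
7 MHz mod fs = 0.5 MHz.
0.5 MHz ≤ fs/2 = 3.25 MHz, appears at 0.5 MHz.
24 MHz mod fs = 4.5 MHz.
4.5 MHz > fs/2 = 3.25 MHz, folds to fs − 4.5 MHz = 2 MHz.
Distinct values: {0.5 MHz, 1.5 MHz, 2 MHz} → 3.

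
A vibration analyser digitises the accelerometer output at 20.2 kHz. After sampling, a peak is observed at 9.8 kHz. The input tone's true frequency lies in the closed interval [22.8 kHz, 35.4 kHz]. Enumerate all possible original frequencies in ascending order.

30 kHz, 30.6 kHz

Frequencies that alias to 9.8 kHz are k·fs ± 9.8 kHz for integer k ≥ 0.
k=0: 9.8 kHz.
k=1: 10.4 kHz, 30 kHz.
k=2: 30.6 kHz, 50.2 kHz.
k=3: 50.8 kHz, 70.4 kHz.
Within [22.8 kHz, 35.4 kHz]: 30 kHz, 30.6 kHz.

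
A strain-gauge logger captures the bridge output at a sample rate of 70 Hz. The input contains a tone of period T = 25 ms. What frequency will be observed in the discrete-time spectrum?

T = 25 ms → f = 1/T = 40 Hz.
40 Hz > fs/2 = 35 Hz, folds to fs − 40 Hz = 30 Hz.

30 Hz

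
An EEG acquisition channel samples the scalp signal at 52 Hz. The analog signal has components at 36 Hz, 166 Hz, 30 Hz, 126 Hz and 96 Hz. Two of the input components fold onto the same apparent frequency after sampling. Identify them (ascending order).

30 Hz, 126 Hz

fs/2 = 26 Hz.
36 Hz > fs/2 = 26 Hz, folds to fs − 36 Hz = 16 Hz.
166 Hz mod fs = 10 Hz.
10 Hz ≤ fs/2 = 26 Hz, appears at 10 Hz.
30 Hz > fs/2 = 26 Hz, folds to fs − 30 Hz = 22 Hz.
126 Hz mod fs = 22 Hz.
22 Hz ≤ fs/2 = 26 Hz, appears at 22 Hz.
96 Hz mod fs = 44 Hz.
44 Hz > fs/2 = 26 Hz, folds to fs − 44 Hz = 8 Hz.
30 Hz and 126 Hz both map to 22 Hz.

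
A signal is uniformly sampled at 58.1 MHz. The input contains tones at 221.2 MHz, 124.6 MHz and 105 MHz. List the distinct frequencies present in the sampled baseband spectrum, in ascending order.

fs/2 = 29.05 MHz.
221.2 MHz mod fs = 46.9 MHz.
46.9 MHz > fs/2 = 29.05 MHz, folds to fs − 46.9 MHz = 11.2 MHz.
124.6 MHz mod fs = 8.4 MHz.
8.4 MHz ≤ fs/2 = 29.05 MHz, appears at 8.4 MHz.
105 MHz mod fs = 46.9 MHz.
46.9 MHz > fs/2 = 29.05 MHz, folds to fs − 46.9 MHz = 11.2 MHz.
Distinct values: {8.4 MHz, 11.2 MHz}.

8.4 MHz, 11.2 MHz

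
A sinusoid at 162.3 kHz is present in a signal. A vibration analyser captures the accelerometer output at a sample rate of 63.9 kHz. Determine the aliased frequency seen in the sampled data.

162.3 kHz mod fs = 34.5 kHz.
34.5 kHz > fs/2 = 31.95 kHz, folds to fs − 34.5 kHz = 29.4 kHz.

29.4 kHz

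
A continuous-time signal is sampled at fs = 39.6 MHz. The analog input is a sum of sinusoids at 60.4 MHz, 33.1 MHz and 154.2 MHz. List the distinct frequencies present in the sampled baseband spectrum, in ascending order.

fs/2 = 19.8 MHz.
60.4 MHz mod fs = 20.8 MHz.
20.8 MHz > fs/2 = 19.8 MHz, folds to fs − 20.8 MHz = 18.8 MHz.
33.1 MHz > fs/2 = 19.8 MHz, folds to fs − 33.1 MHz = 6.5 MHz.
154.2 MHz mod fs = 35.4 MHz.
35.4 MHz > fs/2 = 19.8 MHz, folds to fs − 35.4 MHz = 4.2 MHz.
Distinct values: {4.2 MHz, 6.5 MHz, 18.8 MHz}.

4.2 MHz, 6.5 MHz, 18.8 MHz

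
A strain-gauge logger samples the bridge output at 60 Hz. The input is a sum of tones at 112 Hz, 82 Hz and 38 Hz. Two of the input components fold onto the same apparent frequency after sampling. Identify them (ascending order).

38 Hz, 82 Hz

fs/2 = 30 Hz.
112 Hz mod fs = 52 Hz.
52 Hz > fs/2 = 30 Hz, folds to fs − 52 Hz = 8 Hz.
82 Hz mod fs = 22 Hz.
22 Hz ≤ fs/2 = 30 Hz, appears at 22 Hz.
38 Hz > fs/2 = 30 Hz, folds to fs − 38 Hz = 22 Hz.
38 Hz and 82 Hz both map to 22 Hz.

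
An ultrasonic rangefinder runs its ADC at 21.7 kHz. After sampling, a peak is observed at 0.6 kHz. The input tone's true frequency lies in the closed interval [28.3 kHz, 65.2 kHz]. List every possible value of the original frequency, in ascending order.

42.8 kHz, 44 kHz, 64.5 kHz

Frequencies that alias to 0.6 kHz are k·fs ± 0.6 kHz for integer k ≥ 0.
k=0: 0.6 kHz.
k=1: 21.1 kHz, 22.3 kHz.
k=2: 42.8 kHz, 44 kHz.
k=3: 64.5 kHz, 65.7 kHz.
k=4: 86.2 kHz, 87.4 kHz.
Within [28.3 kHz, 65.2 kHz]: 42.8 kHz, 44 kHz, 64.5 kHz.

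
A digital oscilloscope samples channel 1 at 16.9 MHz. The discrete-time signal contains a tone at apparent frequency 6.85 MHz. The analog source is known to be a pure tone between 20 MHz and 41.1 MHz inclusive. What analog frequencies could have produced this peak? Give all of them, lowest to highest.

23.75 MHz, 26.95 MHz, 40.65 MHz

Frequencies that alias to 6.85 MHz are k·fs ± 6.85 MHz for integer k ≥ 0.
k=0: 6.85 MHz.
k=1: 10.05 MHz, 23.75 MHz.
k=2: 26.95 MHz, 40.65 MHz.
k=3: 43.85 MHz, 57.55 MHz.
Within [20 MHz, 41.1 MHz]: 23.75 MHz, 26.95 MHz, 40.65 MHz.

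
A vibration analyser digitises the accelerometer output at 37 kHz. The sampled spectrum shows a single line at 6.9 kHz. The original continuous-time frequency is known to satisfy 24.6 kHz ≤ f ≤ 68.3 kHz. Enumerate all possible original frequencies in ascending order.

30.1 kHz, 43.9 kHz, 67.1 kHz

Frequencies that alias to 6.9 kHz are k·fs ± 6.9 kHz for integer k ≥ 0.
k=0: 6.9 kHz.
k=1: 30.1 kHz, 43.9 kHz.
k=2: 67.1 kHz, 80.9 kHz.
k=3: 104.1 kHz, 117.9 kHz.
Within [24.6 kHz, 68.3 kHz]: 30.1 kHz, 43.9 kHz, 67.1 kHz.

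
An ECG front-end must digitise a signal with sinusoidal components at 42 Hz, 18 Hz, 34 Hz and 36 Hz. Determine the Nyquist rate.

Highest-frequency component: 42 Hz.
Nyquist rate = 2 × 42 Hz = 84 Hz.

84 Hz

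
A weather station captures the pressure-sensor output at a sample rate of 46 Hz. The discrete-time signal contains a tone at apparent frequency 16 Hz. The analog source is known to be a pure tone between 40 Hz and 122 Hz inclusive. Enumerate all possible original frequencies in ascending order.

62 Hz, 76 Hz, 108 Hz, 122 Hz

Frequencies that alias to 16 Hz are k·fs ± 16 Hz for integer k ≥ 0.
k=0: 16 Hz.
k=1: 30 Hz, 62 Hz.
k=2: 76 Hz, 108 Hz.
k=3: 122 Hz, 154 Hz.
k=4: 168 Hz, 200 Hz.
Within [40 Hz, 122 Hz]: 62 Hz, 76 Hz, 108 Hz, 122 Hz.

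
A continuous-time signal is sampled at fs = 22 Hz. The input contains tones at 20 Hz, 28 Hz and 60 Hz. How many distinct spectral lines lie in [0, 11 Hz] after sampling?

fs/2 = 11 Hz.
20 Hz > fs/2 = 11 Hz, folds to fs − 20 Hz = 2 Hz.
28 Hz mod fs = 6 Hz.
6 Hz ≤ fs/2 = 11 Hz, appears at 6 Hz.
60 Hz mod fs = 16 Hz.
16 Hz > fs/2 = 11 Hz, folds to fs − 16 Hz = 6 Hz.
Distinct values: {2 Hz, 6 Hz} → 2.

2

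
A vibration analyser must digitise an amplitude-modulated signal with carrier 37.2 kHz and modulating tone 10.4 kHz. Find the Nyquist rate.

95.2 kHz

AM sidebands sit at fc ± fm = 26.8 kHz and 47.6 kHz.
Highest-frequency component: 47.6 kHz.
Nyquist rate = 2 × 47.6 kHz = 95.2 kHz.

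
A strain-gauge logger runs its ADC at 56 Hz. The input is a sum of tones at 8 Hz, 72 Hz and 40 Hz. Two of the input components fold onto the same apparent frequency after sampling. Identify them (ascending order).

40 Hz, 72 Hz

fs/2 = 28 Hz.
8 Hz ≤ fs/2 = 28 Hz, passes unchanged.
72 Hz mod fs = 16 Hz.
16 Hz ≤ fs/2 = 28 Hz, appears at 16 Hz.
40 Hz > fs/2 = 28 Hz, folds to fs − 40 Hz = 16 Hz.
40 Hz and 72 Hz both map to 16 Hz.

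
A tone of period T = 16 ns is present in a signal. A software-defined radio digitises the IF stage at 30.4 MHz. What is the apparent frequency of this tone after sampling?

T = 16 ns → f = 1/T = 62.5 MHz.
62.5 MHz mod fs = 1.7 MHz.
1.7 MHz ≤ fs/2 = 15.2 MHz, appears at 1.7 MHz.

1.7 MHz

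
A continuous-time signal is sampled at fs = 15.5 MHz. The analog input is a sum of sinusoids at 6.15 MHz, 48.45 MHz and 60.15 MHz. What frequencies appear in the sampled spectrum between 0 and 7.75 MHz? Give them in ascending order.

1.85 MHz, 1.95 MHz, 6.15 MHz

fs/2 = 7.75 MHz.
6.15 MHz ≤ fs/2 = 7.75 MHz, passes unchanged.
48.45 MHz mod fs = 1.95 MHz.
1.95 MHz ≤ fs/2 = 7.75 MHz, appears at 1.95 MHz.
60.15 MHz mod fs = 13.65 MHz.
13.65 MHz > fs/2 = 7.75 MHz, folds to fs − 13.65 MHz = 1.85 MHz.
Distinct values: {1.85 MHz, 1.95 MHz, 6.15 MHz}.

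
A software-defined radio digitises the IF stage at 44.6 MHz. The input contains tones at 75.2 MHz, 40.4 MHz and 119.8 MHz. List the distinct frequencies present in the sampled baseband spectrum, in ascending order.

4.2 MHz, 14 MHz

fs/2 = 22.3 MHz.
75.2 MHz mod fs = 30.6 MHz.
30.6 MHz > fs/2 = 22.3 MHz, folds to fs − 30.6 MHz = 14 MHz.
40.4 MHz > fs/2 = 22.3 MHz, folds to fs − 40.4 MHz = 4.2 MHz.
119.8 MHz mod fs = 30.6 MHz.
30.6 MHz > fs/2 = 22.3 MHz, folds to fs − 30.6 MHz = 14 MHz.
Distinct values: {4.2 MHz, 14 MHz}.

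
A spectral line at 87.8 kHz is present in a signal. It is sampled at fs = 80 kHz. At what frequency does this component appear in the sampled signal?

87.8 kHz mod fs = 7.8 kHz.
7.8 kHz ≤ fs/2 = 40 kHz, appears at 7.8 kHz.

7.8 kHz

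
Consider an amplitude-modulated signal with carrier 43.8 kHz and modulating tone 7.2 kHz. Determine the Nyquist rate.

AM sidebands sit at fc ± fm = 36.6 kHz and 51 kHz.
Highest-frequency component: 51 kHz.
Nyquist rate = 2 × 51 kHz = 102 kHz.

102 kHz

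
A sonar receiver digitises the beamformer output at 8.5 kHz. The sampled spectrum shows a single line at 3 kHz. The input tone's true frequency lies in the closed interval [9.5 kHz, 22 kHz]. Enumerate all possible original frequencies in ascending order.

Frequencies that alias to 3 kHz are k·fs ± 3 kHz for integer k ≥ 0.
k=0: 3 kHz.
k=1: 5.5 kHz, 11.5 kHz.
k=2: 14 kHz, 20 kHz.
k=3: 22.5 kHz, 28.5 kHz.
Within [9.5 kHz, 22 kHz]: 11.5 kHz, 14 kHz, 20 kHz.

11.5 kHz, 14 kHz, 20 kHz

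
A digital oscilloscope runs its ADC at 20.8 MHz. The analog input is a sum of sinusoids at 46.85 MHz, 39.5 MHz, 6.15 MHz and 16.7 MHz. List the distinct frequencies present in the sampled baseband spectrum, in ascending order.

fs/2 = 10.4 MHz.
46.85 MHz mod fs = 5.25 MHz.
5.25 MHz ≤ fs/2 = 10.4 MHz, appears at 5.25 MHz.
39.5 MHz mod fs = 18.7 MHz.
18.7 MHz > fs/2 = 10.4 MHz, folds to fs − 18.7 MHz = 2.1 MHz.
6.15 MHz ≤ fs/2 = 10.4 MHz, passes unchanged.
16.7 MHz > fs/2 = 10.4 MHz, folds to fs − 16.7 MHz = 4.1 MHz.
Distinct values: {2.1 MHz, 4.1 MHz, 5.25 MHz, 6.15 MHz}.

2.1 MHz, 4.1 MHz, 5.25 MHz, 6.15 MHz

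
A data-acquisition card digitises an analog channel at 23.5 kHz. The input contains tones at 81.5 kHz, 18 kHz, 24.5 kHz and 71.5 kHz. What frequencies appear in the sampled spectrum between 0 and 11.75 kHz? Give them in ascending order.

fs/2 = 11.75 kHz.
81.5 kHz mod fs = 11 kHz.
11 kHz ≤ fs/2 = 11.75 kHz, appears at 11 kHz.
18 kHz > fs/2 = 11.75 kHz, folds to fs − 18 kHz = 5.5 kHz.
24.5 kHz mod fs = 1 kHz.
1 kHz ≤ fs/2 = 11.75 kHz, appears at 1 kHz.
71.5 kHz mod fs = 1 kHz.
1 kHz ≤ fs/2 = 11.75 kHz, appears at 1 kHz.
Distinct values: {1 kHz, 5.5 kHz, 11 kHz}.

1 kHz, 5.5 kHz, 11 kHz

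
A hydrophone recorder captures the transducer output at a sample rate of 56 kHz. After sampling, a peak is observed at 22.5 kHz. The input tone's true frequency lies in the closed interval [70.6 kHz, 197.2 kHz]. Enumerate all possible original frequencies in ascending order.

78.5 kHz, 89.5 kHz, 134.5 kHz, 145.5 kHz, 190.5 kHz

Frequencies that alias to 22.5 kHz are k·fs ± 22.5 kHz for integer k ≥ 0.
k=0: 22.5 kHz.
k=1: 33.5 kHz, 78.5 kHz.
k=2: 89.5 kHz, 134.5 kHz.
k=3: 145.5 kHz, 190.5 kHz.
k=4: 201.5 kHz, 246.5 kHz.
Within [70.6 kHz, 197.2 kHz]: 78.5 kHz, 89.5 kHz, 134.5 kHz, 145.5 kHz, 190.5 kHz.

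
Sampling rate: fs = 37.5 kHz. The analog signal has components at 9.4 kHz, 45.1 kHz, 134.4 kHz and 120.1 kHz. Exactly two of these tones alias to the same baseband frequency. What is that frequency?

7.6 kHz

fs/2 = 18.75 kHz.
9.4 kHz ≤ fs/2 = 18.75 kHz, passes unchanged.
45.1 kHz mod fs = 7.6 kHz.
7.6 kHz ≤ fs/2 = 18.75 kHz, appears at 7.6 kHz.
134.4 kHz mod fs = 21.9 kHz.
21.9 kHz > fs/2 = 18.75 kHz, folds to fs − 21.9 kHz = 15.6 kHz.
120.1 kHz mod fs = 7.6 kHz.
7.6 kHz ≤ fs/2 = 18.75 kHz, appears at 7.6 kHz.
45.1 kHz and 120.1 kHz both map to 7.6 kHz.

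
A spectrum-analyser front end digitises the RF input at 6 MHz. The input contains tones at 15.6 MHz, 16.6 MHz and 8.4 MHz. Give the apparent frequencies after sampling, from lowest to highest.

fs/2 = 3 MHz.
15.6 MHz mod fs = 3.6 MHz.
3.6 MHz > fs/2 = 3 MHz, folds to fs − 3.6 MHz = 2.4 MHz.
16.6 MHz mod fs = 4.6 MHz.
4.6 MHz > fs/2 = 3 MHz, folds to fs − 4.6 MHz = 1.4 MHz.
8.4 MHz mod fs = 2.4 MHz.
2.4 MHz ≤ fs/2 = 3 MHz, appears at 2.4 MHz.
Distinct values: {1.4 MHz, 2.4 MHz}.

1.4 MHz, 2.4 MHz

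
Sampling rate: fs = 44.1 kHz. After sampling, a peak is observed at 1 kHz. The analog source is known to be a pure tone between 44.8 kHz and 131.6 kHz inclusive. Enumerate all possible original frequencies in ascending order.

45.1 kHz, 87.2 kHz, 89.2 kHz, 131.3 kHz

Frequencies that alias to 1 kHz are k·fs ± 1 kHz for integer k ≥ 0.
k=0: 1 kHz.
k=1: 43.1 kHz, 45.1 kHz.
k=2: 87.2 kHz, 89.2 kHz.
k=3: 131.3 kHz, 133.3 kHz.
k=4: 175.4 kHz, 177.4 kHz.
Within [44.8 kHz, 131.6 kHz]: 45.1 kHz, 87.2 kHz, 89.2 kHz, 131.3 kHz.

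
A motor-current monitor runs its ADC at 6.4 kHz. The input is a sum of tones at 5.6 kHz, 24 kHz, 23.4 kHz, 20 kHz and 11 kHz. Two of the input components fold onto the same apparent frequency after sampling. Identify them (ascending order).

5.6 kHz, 20 kHz

fs/2 = 3.2 kHz.
5.6 kHz > fs/2 = 3.2 kHz, folds to fs − 5.6 kHz = 0.8 kHz.
24 kHz mod fs = 4.8 kHz.
4.8 kHz > fs/2 = 3.2 kHz, folds to fs − 4.8 kHz = 1.6 kHz.
23.4 kHz mod fs = 4.2 kHz.
4.2 kHz > fs/2 = 3.2 kHz, folds to fs − 4.2 kHz = 2.2 kHz.
20 kHz mod fs = 0.8 kHz.
0.8 kHz ≤ fs/2 = 3.2 kHz, appears at 0.8 kHz.
11 kHz mod fs = 4.6 kHz.
4.6 kHz > fs/2 = 3.2 kHz, folds to fs − 4.6 kHz = 1.8 kHz.
5.6 kHz and 20 kHz both map to 0.8 kHz.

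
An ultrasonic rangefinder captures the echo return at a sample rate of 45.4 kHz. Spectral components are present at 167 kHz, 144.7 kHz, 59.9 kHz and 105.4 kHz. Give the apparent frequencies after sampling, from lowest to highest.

8.5 kHz, 14.5 kHz, 14.6 kHz

fs/2 = 22.7 kHz.
167 kHz mod fs = 30.8 kHz.
30.8 kHz > fs/2 = 22.7 kHz, folds to fs − 30.8 kHz = 14.6 kHz.
144.7 kHz mod fs = 8.5 kHz.
8.5 kHz ≤ fs/2 = 22.7 kHz, appears at 8.5 kHz.
59.9 kHz mod fs = 14.5 kHz.
14.5 kHz ≤ fs/2 = 22.7 kHz, appears at 14.5 kHz.
105.4 kHz mod fs = 14.6 kHz.
14.6 kHz ≤ fs/2 = 22.7 kHz, appears at 14.6 kHz.
Distinct values: {8.5 kHz, 14.5 kHz, 14.6 kHz}.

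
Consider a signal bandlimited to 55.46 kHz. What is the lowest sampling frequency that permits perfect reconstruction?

110.92 kHz

Nyquist rate = 2 × 55.46 kHz = 110.92 kHz.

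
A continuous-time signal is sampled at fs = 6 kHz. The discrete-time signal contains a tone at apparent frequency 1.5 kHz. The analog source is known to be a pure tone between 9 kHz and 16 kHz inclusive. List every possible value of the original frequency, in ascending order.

10.5 kHz, 13.5 kHz

Frequencies that alias to 1.5 kHz are k·fs ± 1.5 kHz for integer k ≥ 0.
k=0: 1.5 kHz.
k=1: 4.5 kHz, 7.5 kHz.
k=2: 10.5 kHz, 13.5 kHz.
k=3: 16.5 kHz, 19.5 kHz.
Within [9 kHz, 16 kHz]: 10.5 kHz, 13.5 kHz.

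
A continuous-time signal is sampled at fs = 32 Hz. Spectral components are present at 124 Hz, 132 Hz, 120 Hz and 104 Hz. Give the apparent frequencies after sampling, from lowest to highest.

fs/2 = 16 Hz.
124 Hz mod fs = 28 Hz.
28 Hz > fs/2 = 16 Hz, folds to fs − 28 Hz = 4 Hz.
132 Hz mod fs = 4 Hz.
4 Hz ≤ fs/2 = 16 Hz, appears at 4 Hz.
120 Hz mod fs = 24 Hz.
24 Hz > fs/2 = 16 Hz, folds to fs − 24 Hz = 8 Hz.
104 Hz mod fs = 8 Hz.
8 Hz ≤ fs/2 = 16 Hz, appears at 8 Hz.
Distinct values: {4 Hz, 8 Hz}.

4 Hz, 8 Hz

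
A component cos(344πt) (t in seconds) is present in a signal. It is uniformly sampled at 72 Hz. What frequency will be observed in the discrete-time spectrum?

28 Hz

ω = 344π rad/s → f = ω/(2π) = 172 Hz.
172 Hz mod fs = 28 Hz.
28 Hz ≤ fs/2 = 36 Hz, appears at 28 Hz.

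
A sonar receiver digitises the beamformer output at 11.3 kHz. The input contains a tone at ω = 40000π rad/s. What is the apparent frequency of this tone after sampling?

ω = 40000π rad/s → f = ω/(2π) = 20000 Hz = 20 kHz.
20 kHz mod fs = 8.7 kHz.
8.7 kHz > fs/2 = 5.65 kHz, folds to fs − 8.7 kHz = 2.6 kHz.

2.6 kHz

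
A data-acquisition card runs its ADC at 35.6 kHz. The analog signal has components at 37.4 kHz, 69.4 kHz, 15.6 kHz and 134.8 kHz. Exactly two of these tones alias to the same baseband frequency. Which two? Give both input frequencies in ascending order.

37.4 kHz, 69.4 kHz

fs/2 = 17.8 kHz.
37.4 kHz mod fs = 1.8 kHz.
1.8 kHz ≤ fs/2 = 17.8 kHz, appears at 1.8 kHz.
69.4 kHz mod fs = 33.8 kHz.
33.8 kHz > fs/2 = 17.8 kHz, folds to fs − 33.8 kHz = 1.8 kHz.
15.6 kHz ≤ fs/2 = 17.8 kHz, passes unchanged.
134.8 kHz mod fs = 28 kHz.
28 kHz > fs/2 = 17.8 kHz, folds to fs − 28 kHz = 7.6 kHz.
37.4 kHz and 69.4 kHz both map to 1.8 kHz.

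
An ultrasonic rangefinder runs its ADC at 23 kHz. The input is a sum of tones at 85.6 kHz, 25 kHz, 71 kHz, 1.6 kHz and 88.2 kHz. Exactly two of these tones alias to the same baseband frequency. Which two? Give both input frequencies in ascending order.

25 kHz, 71 kHz

fs/2 = 11.5 kHz.
85.6 kHz mod fs = 16.6 kHz.
16.6 kHz > fs/2 = 11.5 kHz, folds to fs − 16.6 kHz = 6.4 kHz.
25 kHz mod fs = 2 kHz.
2 kHz ≤ fs/2 = 11.5 kHz, appears at 2 kHz.
71 kHz mod fs = 2 kHz.
2 kHz ≤ fs/2 = 11.5 kHz, appears at 2 kHz.
1.6 kHz ≤ fs/2 = 11.5 kHz, passes unchanged.
88.2 kHz mod fs = 19.2 kHz.
19.2 kHz > fs/2 = 11.5 kHz, folds to fs − 19.2 kHz = 3.8 kHz.
25 kHz and 71 kHz both map to 2 kHz.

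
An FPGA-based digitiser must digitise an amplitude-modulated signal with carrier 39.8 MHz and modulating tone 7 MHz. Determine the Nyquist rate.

93.6 MHz

AM sidebands sit at fc ± fm = 32.8 MHz and 46.8 MHz.
Highest-frequency component: 46.8 MHz.
Nyquist rate = 2 × 46.8 MHz = 93.6 MHz.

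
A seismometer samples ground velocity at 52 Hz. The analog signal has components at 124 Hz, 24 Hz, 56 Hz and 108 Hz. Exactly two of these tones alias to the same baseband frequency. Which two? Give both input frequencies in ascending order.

56 Hz, 108 Hz

fs/2 = 26 Hz.
124 Hz mod fs = 20 Hz.
20 Hz ≤ fs/2 = 26 Hz, appears at 20 Hz.
24 Hz ≤ fs/2 = 26 Hz, passes unchanged.
56 Hz mod fs = 4 Hz.
4 Hz ≤ fs/2 = 26 Hz, appears at 4 Hz.
108 Hz mod fs = 4 Hz.
4 Hz ≤ fs/2 = 26 Hz, appears at 4 Hz.
56 Hz and 108 Hz both map to 4 Hz.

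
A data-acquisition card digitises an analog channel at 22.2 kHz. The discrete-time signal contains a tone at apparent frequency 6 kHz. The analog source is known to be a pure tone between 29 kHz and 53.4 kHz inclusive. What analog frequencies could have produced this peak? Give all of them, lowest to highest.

Frequencies that alias to 6 kHz are k·fs ± 6 kHz for integer k ≥ 0.
k=0: 6 kHz.
k=1: 16.2 kHz, 28.2 kHz.
k=2: 38.4 kHz, 50.4 kHz.
k=3: 60.6 kHz, 72.6 kHz.
Within [29 kHz, 53.4 kHz]: 38.4 kHz, 50.4 kHz.

38.4 kHz, 50.4 kHz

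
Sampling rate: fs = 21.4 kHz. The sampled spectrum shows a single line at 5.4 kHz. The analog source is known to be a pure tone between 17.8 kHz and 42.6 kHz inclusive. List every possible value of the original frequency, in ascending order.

26.8 kHz, 37.4 kHz

Frequencies that alias to 5.4 kHz are k·fs ± 5.4 kHz for integer k ≥ 0.
k=0: 5.4 kHz.
k=1: 16 kHz, 26.8 kHz.
k=2: 37.4 kHz, 48.2 kHz.
k=3: 58.8 kHz, 69.6 kHz.
Within [17.8 kHz, 42.6 kHz]: 26.8 kHz, 37.4 kHz.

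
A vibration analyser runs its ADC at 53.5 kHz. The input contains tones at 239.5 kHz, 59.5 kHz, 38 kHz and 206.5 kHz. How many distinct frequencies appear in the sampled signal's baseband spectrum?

fs/2 = 26.75 kHz.
239.5 kHz mod fs = 25.5 kHz.
25.5 kHz ≤ fs/2 = 26.75 kHz, appears at 25.5 kHz.
59.5 kHz mod fs = 6 kHz.
6 kHz ≤ fs/2 = 26.75 kHz, appears at 6 kHz.
38 kHz > fs/2 = 26.75 kHz, folds to fs − 38 kHz = 15.5 kHz.
206.5 kHz mod fs = 46 kHz.
46 kHz > fs/2 = 26.75 kHz, folds to fs − 46 kHz = 7.5 kHz.
Distinct values: {6 kHz, 7.5 kHz, 15.5 kHz, 25.5 kHz} → 4.

4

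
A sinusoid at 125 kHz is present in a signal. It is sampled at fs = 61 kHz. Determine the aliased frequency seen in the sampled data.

125 kHz mod fs = 3 kHz.
3 kHz ≤ fs/2 = 30.5 kHz, appears at 3 kHz.

3 kHz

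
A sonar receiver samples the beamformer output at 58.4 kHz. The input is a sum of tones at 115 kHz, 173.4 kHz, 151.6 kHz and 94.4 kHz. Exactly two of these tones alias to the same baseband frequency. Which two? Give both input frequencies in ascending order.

115 kHz, 173.4 kHz

fs/2 = 29.2 kHz.
115 kHz mod fs = 56.6 kHz.
56.6 kHz > fs/2 = 29.2 kHz, folds to fs − 56.6 kHz = 1.8 kHz.
173.4 kHz mod fs = 56.6 kHz.
56.6 kHz > fs/2 = 29.2 kHz, folds to fs − 56.6 kHz = 1.8 kHz.
151.6 kHz mod fs = 34.8 kHz.
34.8 kHz > fs/2 = 29.2 kHz, folds to fs − 34.8 kHz = 23.6 kHz.
94.4 kHz mod fs = 36 kHz.
36 kHz > fs/2 = 29.2 kHz, folds to fs − 36 kHz = 22.4 kHz.
115 kHz and 173.4 kHz both map to 1.8 kHz.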